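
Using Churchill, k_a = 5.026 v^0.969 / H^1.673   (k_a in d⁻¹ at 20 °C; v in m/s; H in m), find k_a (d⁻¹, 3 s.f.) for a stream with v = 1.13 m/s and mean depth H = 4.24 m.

k_a ≈ 0.505 d⁻¹

k_a = 5.026 × 1.13^0.969 / 4.24^1.673 = 5.026 × 1.126 / 11.21 = 0.5047 d⁻¹.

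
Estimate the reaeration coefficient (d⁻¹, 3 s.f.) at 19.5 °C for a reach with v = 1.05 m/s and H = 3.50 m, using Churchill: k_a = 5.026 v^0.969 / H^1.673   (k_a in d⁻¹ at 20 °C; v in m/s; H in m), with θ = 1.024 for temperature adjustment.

k_a ≈ 0.640 d⁻¹

k_a(20) = 5.026 × 1.05^0.969 / 3.50^1.673 = 5.026 × 1.048 / 8.133 = 0.6479 d⁻¹.
k_a(19.5) = 0.6479 × 1.024^(19.5−20) = 0.6479 × 0.9882 = 0.6403 d⁻¹.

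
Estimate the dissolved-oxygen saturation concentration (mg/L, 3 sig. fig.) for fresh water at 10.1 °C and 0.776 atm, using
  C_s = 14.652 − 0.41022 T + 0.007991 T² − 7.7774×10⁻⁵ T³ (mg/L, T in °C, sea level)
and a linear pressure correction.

C_s ≈ 8.73 mg/L

At sea level: C_s = 14.652 − 0.41022×10.1 + 0.007991×10.1² − 7.7774×10⁻⁵×10.1³ = 11.24 mg/L.
Pressure correction: C_s' = 11.24 × 0.776 = 8.725 mg/L.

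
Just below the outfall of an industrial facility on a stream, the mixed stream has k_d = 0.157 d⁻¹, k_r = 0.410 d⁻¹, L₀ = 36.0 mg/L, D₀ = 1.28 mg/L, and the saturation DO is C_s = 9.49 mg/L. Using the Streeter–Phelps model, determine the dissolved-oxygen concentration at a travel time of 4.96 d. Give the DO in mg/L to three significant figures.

k_d L₀/(k_r−k_d) = 0.157×36.0/(0.410−0.157) = 5.652/0.2530 = 22.34 mg/L.
e^(−k_d t) = e^(−0.157×4.960) = 0.4590; e^(−k_r t) = e^(−0.410×4.960) = 0.1309.
D = 22.34 × (0.4590 − 0.1309) + 1.28 × 0.1309 = 7.330 + 0.1675 = 7.498 mg/L.
DO = C_s − D = 9.49 − 7.498 = 1.992 mg/L.

DO ≈ 1.99 mg/L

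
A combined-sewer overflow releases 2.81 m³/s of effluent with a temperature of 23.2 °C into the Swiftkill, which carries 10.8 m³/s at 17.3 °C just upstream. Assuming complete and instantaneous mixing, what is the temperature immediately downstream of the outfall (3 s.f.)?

18.5 °C

Flow-weighted mixing: C = (Q_r C_r + Q_w C_w)/(Q_r + Q_w)
= (10.8×17.3 + 2.81×23.2)/(10.8 + 2.81) = 252.0/13.61 = 18.52 °C.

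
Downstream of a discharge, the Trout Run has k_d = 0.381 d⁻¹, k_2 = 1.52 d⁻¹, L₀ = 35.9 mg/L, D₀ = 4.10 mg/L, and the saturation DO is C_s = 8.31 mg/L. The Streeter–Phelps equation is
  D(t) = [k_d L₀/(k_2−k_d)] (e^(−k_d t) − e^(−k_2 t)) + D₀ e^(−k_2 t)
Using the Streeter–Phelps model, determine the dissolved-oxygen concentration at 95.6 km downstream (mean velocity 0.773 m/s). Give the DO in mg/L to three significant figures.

Travel time t = x/v = 95.6 km / (0.773 m/s) = 95600 m / 0.773 m/s = 123700 s = 1.431 d.
k_d L₀/(k_2−k_d) = 0.381×35.9/(1.52−0.381) = 13.68/1.139 = 12.01 mg/L.
e^(−k_d t) = e^(−0.381×1.431) = 0.5796; e^(−k_2 t) = e^(−1.52×1.431) = 0.1135.
D = 12.01 × (0.5796 − 0.1135) + 4.10 × 0.1135 = 5.597 + 0.4654 = 6.063 mg/L.
DO = C_s − D = 8.31 − 6.063 = 2.247 mg/L.

DO ≈ 2.25 mg/L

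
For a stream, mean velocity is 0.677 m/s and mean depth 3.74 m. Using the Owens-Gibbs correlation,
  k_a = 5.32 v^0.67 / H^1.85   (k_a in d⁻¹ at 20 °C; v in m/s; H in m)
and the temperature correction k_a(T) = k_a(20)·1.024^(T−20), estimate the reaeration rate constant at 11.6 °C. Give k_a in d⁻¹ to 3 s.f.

k_a(20) = 5.32 × 0.677^0.67 / 3.74^1.85 = 5.32 × 0.7700 / 11.48 = 0.3569 d⁻¹.
k_a(11.6) = 0.3569 × 1.024^(11.6−20) = 0.3569 × 0.8194 = 0.2925 d⁻¹.

k_a ≈ 0.292 d⁻¹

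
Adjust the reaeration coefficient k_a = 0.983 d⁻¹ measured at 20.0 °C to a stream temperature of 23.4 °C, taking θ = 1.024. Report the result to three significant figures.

k_a ≈ 1.07 d⁻¹

k_a(T₂) = k_a(T₁) · θ^(T₂−T₁) = 0.983 × 1.024^(23.4−20.0)
= 0.983 × 1.024^3.40 = 0.983 × 1.084 = 1.066 d⁻¹.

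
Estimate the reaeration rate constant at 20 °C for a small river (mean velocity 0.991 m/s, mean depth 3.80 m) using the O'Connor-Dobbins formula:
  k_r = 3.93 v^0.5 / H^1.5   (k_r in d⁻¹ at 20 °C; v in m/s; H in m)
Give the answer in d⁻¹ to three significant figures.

k_r = 3.93 × 0.991^0.5 / 3.80^1.5 = 3.93 × 0.9955 / 7.408 = 0.5281 d⁻¹.

k_r ≈ 0.528 d⁻¹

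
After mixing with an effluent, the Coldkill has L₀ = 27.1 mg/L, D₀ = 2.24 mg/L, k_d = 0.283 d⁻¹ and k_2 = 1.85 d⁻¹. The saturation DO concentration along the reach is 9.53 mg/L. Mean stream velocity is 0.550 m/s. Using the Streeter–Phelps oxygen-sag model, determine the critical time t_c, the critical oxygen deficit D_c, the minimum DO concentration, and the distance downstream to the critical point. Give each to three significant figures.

t_c ≈ 0.808 d; D_c ≈ 3.30 mg/L; min DO ≈ 6.23 mg/L; x_c ≈ 38.4 km

At the critical point dD/dt = 0, so k_d L₀ e^(−k_d t) = k_2 D. Substituting D(t) from the Streeter–Phelps equation and solving for t gives
t_c = ln[(k_2/k_d)(1 − D₀(k_2−k_d)/(k_d L₀))] / (k_2−k_d).
Here k_2−k_d = 1.567 d⁻¹ and 1 − D₀(k_2−k_d)/(k_d L₀) = 1 − 2.24×1.567/(0.283×27.1) = 0.5423, so
t_c = ln(6.537 × 0.5423) / 1.567 = 1.266 / 1.567 = 0.8077 d.
L(t_c) = L₀ e^(−k_d t_c) = 27.1 × 0.7957 = 21.56 mg/L, and at the critical point k_2 D_c = k_d L, so D_c = (0.283/1.85) × 21.56 = 3.299 mg/L.
Minimum DO = C_s − D_c = 9.53 − 3.299 = 6.231 mg/L.
x_c = v t_c = 0.550 m/s × 0.8077 d × 86400 s/d = 38380 m ≈ 38.4 km.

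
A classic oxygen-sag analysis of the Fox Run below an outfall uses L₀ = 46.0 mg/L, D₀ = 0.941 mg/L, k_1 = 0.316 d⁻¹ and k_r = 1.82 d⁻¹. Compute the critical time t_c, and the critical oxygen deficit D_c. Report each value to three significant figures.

At the critical point dD/dt = 0, so k_1 L₀ e^(−k_1 t) = k_r D. Substituting D(t) from the Streeter–Phelps equation and solving for t gives
t_c = ln[(k_r/k_1)(1 − D₀(k_r−k_1)/(k_1 L₀))] / (k_r−k_1).
Here k_r−k_1 = 1.504 d⁻¹ and 1 − D₀(k_r−k_1)/(k_1 L₀) = 1 − 0.941×1.504/(0.316×46.0) = 0.9026, so
t_c = ln(5.759 × 0.9026) / 1.504 = 1.648 / 1.504 = 1.096 d.
D_c = (k_1/k_r) L₀ e^(−k_1 t_c) = (0.316/1.82) × 46.0 × e^(−0.316×1.096) = 0.1736 × 46.0 × 0.7073 = 5.649 mg/L.

t_c ≈ 1.10 d; D_c ≈ 5.65 mg/L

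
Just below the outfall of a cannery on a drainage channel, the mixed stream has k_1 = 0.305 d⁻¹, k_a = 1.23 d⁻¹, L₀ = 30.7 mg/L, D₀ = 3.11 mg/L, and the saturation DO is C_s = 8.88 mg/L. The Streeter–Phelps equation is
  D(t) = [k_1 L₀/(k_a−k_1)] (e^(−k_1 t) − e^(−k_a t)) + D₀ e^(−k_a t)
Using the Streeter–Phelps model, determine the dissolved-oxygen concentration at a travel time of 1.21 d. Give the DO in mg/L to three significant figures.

DO ≈ 3.46 mg/L

k_1 L₀/(k_a−k_1) = 0.305×30.7/(1.23−0.305) = 9.364/0.9250 = 10.12 mg/L.
e^(−k_1 t) = e^(−0.305×1.210) = 0.6914; e^(−k_a t) = e^(−1.23×1.210) = 0.2258.
D = 10.12 × (0.6914 − 0.2258) + 3.11 × 0.2258 = 4.713 + 0.7021 = 5.416 mg/L.
DO = C_s − D = 8.88 − 5.416 = 3.464 mg/L.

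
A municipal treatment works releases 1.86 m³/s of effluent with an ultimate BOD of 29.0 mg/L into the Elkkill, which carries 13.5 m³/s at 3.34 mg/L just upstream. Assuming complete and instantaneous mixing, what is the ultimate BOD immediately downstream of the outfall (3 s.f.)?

Flow-weighted mixing: C = (Q_r C_r + Q_w C_w)/(Q_r + Q_w)
= (13.5×3.34 + 1.86×29.0)/(13.5 + 1.86) = 99.03/15.36 = 6.447 mg/L.

6.45 mg/L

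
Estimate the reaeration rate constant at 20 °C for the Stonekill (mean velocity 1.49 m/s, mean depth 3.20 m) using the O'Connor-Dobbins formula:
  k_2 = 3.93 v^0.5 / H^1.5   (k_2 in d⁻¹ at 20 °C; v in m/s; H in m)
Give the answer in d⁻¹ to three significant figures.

k_2 = 3.93 × 1.49^0.5 / 3.20^1.5 = 3.93 × 1.221 / 5.724 = 0.8380 d⁻¹.

k_2 ≈ 0.838 d⁻¹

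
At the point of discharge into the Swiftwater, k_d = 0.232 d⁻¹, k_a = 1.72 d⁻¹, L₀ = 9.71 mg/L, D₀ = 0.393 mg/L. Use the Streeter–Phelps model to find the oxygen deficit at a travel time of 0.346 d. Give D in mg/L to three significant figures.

D ≈ 0.779 mg/L

k_d L₀/(k_a−k_d) = 0.232×9.71/(1.72−0.232) = 2.253/1.488 = 1.514 mg/L.
e^(−k_d t) = e^(−0.232×0.3460) = 0.9229; e^(−k_a t) = e^(−1.72×0.3460) = 0.5515.
D = 1.514 × (0.9229 − 0.5515) + 0.393 × 0.5515 = 0.5622 + 0.2167 = 0.7790 mg/L.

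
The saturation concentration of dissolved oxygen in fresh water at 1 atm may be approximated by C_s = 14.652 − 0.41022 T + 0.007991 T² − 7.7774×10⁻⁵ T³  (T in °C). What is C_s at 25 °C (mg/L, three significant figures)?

C_s = 14.652 − 0.41022×25 + 0.007991×25² − 7.7774×10⁻⁵×25³ = 8.176 mg/L.

C_s ≈ 8.18 mg/L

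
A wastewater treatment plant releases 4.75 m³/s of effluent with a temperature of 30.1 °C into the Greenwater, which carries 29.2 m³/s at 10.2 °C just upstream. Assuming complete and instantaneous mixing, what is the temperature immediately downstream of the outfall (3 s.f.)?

13.0 °C

Flow-weighted mixing: C = (Q_r C_r + Q_w C_w)/(Q_r + Q_w)
= (29.2×10.2 + 4.75×30.1)/(29.2 + 4.75) = 440.8/33.95 = 12.98 °C.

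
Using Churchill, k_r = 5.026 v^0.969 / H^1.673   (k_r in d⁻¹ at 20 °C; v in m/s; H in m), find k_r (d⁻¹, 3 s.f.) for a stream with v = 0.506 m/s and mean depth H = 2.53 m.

k_r = 5.026 × 0.506^0.969 / 2.53^1.673 = 5.026 × 0.5168 / 4.725 = 0.5497 d⁻¹.

k_r ≈ 0.550 d⁻¹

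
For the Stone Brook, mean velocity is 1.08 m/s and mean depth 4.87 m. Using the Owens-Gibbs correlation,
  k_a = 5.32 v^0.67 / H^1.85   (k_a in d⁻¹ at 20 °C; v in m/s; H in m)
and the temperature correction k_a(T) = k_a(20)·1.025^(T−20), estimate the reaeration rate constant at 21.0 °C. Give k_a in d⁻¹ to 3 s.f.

k_a ≈ 0.307 d⁻¹

k_a(20) = 5.32 × 1.08^0.67 / 4.87^1.85 = 5.32 × 1.053 / 18.70 = 0.2995 d⁻¹.
k_a(21.0) = 0.2995 × 1.025^(21.0−20) = 0.2995 × 1.025 = 0.3070 d⁻¹.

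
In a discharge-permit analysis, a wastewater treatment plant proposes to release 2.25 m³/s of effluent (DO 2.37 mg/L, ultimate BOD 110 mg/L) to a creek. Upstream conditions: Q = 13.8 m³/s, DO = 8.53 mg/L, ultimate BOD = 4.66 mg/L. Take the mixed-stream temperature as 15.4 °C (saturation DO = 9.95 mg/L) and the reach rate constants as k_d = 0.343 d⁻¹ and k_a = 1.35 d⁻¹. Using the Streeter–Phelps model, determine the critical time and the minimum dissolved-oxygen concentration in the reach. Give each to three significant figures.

Mixed DO = (13.8×8.53 + 2.25×2.37)/(13.8+2.25) = 123.0/16.05 = 7.666 mg/L.
Mixed L₀ = (13.8×4.66 + 2.25×110)/(16.05) = 311.8/16.05 = 19.43 mg/L.
Initial deficit D₀ = C_s − DO₀ = 9.95 − 7.666 = 2.284 mg/L.
t_c = (1/1.007) ln[(1.35/0.343)(1 − 2.284×1.007/(0.343×19.43))] = 0.9930 × ln(2.578) = 0.9403 d.
D_c = (0.343/1.35) × 19.43 × e^(−0.343×0.9403) = 0.2541 × 19.43 × 0.7243 = 3.575 mg/L.
Minimum DO = 9.95 − 3.575 = 6.375 mg/L.

t_c ≈ 0.940 d; minimum DO ≈ 6.37 mg/L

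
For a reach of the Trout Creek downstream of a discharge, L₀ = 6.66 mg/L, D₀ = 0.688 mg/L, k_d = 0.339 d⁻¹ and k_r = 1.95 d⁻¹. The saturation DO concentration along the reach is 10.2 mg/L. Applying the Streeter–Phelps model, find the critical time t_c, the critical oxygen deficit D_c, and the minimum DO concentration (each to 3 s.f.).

t_c ≈ 0.667 d; D_c ≈ 0.924 mg/L; min DO ≈ 9.28 mg/L

At the critical point dD/dt = 0, so k_d L₀ e^(−k_d t) = k_r D. Substituting D(t) from the Streeter–Phelps equation and solving for t gives
t_c = ln[(k_r/k_d)(1 − D₀(k_r−k_d)/(k_d L₀))] / (k_r−k_d).
Here k_r−k_d = 1.611 d⁻¹ and 1 − D₀(k_r−k_d)/(k_d L₀) = 1 − 0.688×1.611/(0.339×6.66) = 0.5091, so
t_c = ln(5.752 × 0.5091) / 1.611 = 1.074 / 1.611 = 0.6669 d.
L(t_c) = L₀ e^(−k_d t_c) = 6.66 × 0.7976 = 5.312 mg/L, and at the critical point k_r D_c = k_d L, so D_c = (0.339/1.95) × 5.312 = 0.9235 mg/L.
Minimum DO = C_s − D_c = 10.2 − 0.9235 = 9.276 mg/L.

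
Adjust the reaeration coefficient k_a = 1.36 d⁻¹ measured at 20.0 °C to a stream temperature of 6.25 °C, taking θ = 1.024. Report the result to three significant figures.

k_a ≈ 0.982 d⁻¹

k_a(T₂) = k_a(T₁) · θ^(T₂−T₁) = 1.36 × 1.024^(6.25−20.0)
= 1.36 × 1.024^-13.8 = 1.36 × 0.7217 = 0.9816 d⁻¹.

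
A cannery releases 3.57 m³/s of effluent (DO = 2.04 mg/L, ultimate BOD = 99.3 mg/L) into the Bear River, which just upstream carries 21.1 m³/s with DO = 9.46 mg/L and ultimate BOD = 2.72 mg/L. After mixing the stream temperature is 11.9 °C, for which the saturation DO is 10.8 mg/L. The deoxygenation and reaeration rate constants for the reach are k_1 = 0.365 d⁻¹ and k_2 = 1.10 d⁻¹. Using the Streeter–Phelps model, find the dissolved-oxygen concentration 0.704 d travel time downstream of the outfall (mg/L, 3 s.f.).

Mixed DO = (21.1×9.46 + 3.57×2.04)/(21.1+3.57) = 206.9/24.67 = 8.386 mg/L.
Mixed L₀ = (21.1×2.72 + 3.57×99.3)/(24.67) = 411.9/24.67 = 16.70 mg/L.
Initial deficit D₀ = C_s − DO₀ = 10.8 − 8.386 = 2.414 mg/L.
D(0.704) = [0.365×16.70/(1.10−0.365)](e^(−0.365×0.704) − e^(−1.10×0.704)) + 2.414 e^(−1.10×0.704)
= 8.291 × (0.7734 − 0.4610) + 2.414 × 0.4610 = 3.703 mg/L.
DO = 10.8 − 3.703 = 7.097 mg/L.

DO ≈ 7.10 mg/L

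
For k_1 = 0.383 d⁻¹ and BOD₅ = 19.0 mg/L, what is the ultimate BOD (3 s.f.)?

L₀ ≈ 22.3 mg/L

BOD₅ = L₀(1 − e^(−5k_1)) ⇒ L₀ = BOD₅ / (1 − e^(−5×0.383))
= 19.0 / (1 − 0.1473) = 19.0 / 0.8527 = 22.28 mg/L.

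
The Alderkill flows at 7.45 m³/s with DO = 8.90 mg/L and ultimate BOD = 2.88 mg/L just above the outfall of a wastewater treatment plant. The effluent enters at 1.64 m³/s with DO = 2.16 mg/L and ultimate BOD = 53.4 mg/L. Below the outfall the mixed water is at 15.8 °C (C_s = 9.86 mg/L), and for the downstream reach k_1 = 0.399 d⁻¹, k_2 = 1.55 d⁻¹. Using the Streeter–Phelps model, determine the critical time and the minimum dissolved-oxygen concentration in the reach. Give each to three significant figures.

Mixed DO = (7.45×8.90 + 1.64×2.16)/(7.45+1.64) = 69.85/9.090 = 7.684 mg/L.
Mixed L₀ = (7.45×2.88 + 1.64×53.4)/(9.090) = 109.0/9.090 = 11.99 mg/L.
Initial deficit D₀ = C_s − DO₀ = 9.86 − 7.684 = 2.176 mg/L.
t_c = (1/1.151) ln[(1.55/0.399)(1 − 2.176×1.151/(0.399×11.99))] = 0.8688 × ln(1.852) = 0.5353 d.
D_c = (0.399/1.55) × 11.99 × e^(−0.399×0.5353) = 0.2574 × 11.99 × 0.8077 = 2.494 mg/L.
Minimum DO = 9.86 − 2.494 = 7.366 mg/L.

t_c ≈ 0.535 d; minimum DO ≈ 7.37 mg/L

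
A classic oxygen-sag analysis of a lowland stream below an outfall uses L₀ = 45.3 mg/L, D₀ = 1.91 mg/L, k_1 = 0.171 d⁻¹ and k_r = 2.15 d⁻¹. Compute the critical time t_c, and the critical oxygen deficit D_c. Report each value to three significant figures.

At the critical point dD/dt = 0, so k_1 L₀ e^(−k_1 t) = k_r D. Substituting D(t) from the Streeter–Phelps equation and solving for t gives
t_c = ln[(k_r/k_1)(1 − D₀(k_r−k_1)/(k_1 L₀))] / (k_r−k_1).
Here k_r−k_1 = 1.979 d⁻¹ and 1 − D₀(k_r−k_1)/(k_1 L₀) = 1 − 1.91×1.979/(0.171×45.3) = 0.5120, so
t_c = ln(12.57 × 0.5120) / 1.979 = 1.862 / 1.979 = 0.9410 d.
L(t_c) = L₀ e^(−k_1 t_c) = 45.3 × 0.8514 = 38.57 mg/L, and at the critical point k_r D_c = k_1 L, so D_c = (0.171/2.15) × 38.57 = 3.067 mg/L.

t_c ≈ 0.941 d; D_c ≈ 3.07 mg/L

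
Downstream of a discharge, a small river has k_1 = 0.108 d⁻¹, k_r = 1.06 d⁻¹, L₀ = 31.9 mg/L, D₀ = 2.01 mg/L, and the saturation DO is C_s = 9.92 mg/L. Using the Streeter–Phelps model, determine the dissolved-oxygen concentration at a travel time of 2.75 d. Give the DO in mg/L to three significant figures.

DO ≈ 7.32 mg/L

k_1 L₀/(k_r−k_1) = 0.108×31.9/(1.06−0.108) = 3.445/0.9520 = 3.619 mg/L.
e^(−k_1 t) = e^(−0.108×2.750) = 0.7430; e^(−k_r t) = e^(−1.06×2.750) = 0.05420.
D = 3.619 × (0.7430 − 0.05420) + 2.01 × 0.05420 = 2.493 + 0.1090 = 2.602 mg/L.
DO = C_s − D = 9.92 − 2.602 = 7.318 mg/L.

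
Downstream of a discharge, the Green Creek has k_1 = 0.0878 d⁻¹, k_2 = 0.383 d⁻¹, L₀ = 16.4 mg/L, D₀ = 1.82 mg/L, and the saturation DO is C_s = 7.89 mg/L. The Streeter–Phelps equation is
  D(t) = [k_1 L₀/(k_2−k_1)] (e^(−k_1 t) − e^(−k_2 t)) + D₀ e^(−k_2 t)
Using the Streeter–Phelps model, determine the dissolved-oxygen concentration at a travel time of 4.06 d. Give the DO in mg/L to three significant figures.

k_1 L₀/(k_2−k_1) = 0.0878×16.4/(0.383−0.0878) = 1.440/0.2952 = 4.878 mg/L.
e^(−k_1 t) = e^(−0.0878×4.060) = 0.7001; e^(−k_2 t) = e^(−0.383×4.060) = 0.2112.
D = 4.878 × (0.7001 − 0.2112) + 1.82 × 0.2112 = 2.385 + 0.3844 = 2.769 mg/L.
DO = C_s − D = 7.89 − 2.769 = 5.121 mg/L.

DO ≈ 5.12 mg/L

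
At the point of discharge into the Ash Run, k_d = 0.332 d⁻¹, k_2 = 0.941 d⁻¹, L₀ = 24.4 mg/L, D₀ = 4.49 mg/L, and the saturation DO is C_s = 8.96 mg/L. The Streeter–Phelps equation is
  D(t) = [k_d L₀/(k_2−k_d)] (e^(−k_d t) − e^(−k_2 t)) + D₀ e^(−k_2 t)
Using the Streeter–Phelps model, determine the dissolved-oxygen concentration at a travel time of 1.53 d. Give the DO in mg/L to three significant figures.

k_d L₀/(k_2−k_d) = 0.332×24.4/(0.941−0.332) = 8.101/0.6090 = 13.30 mg/L.
e^(−k_d t) = e^(−0.332×1.530) = 0.6017; e^(−k_2 t) = e^(−0.941×1.530) = 0.2370.
D = 13.30 × (0.6017 − 0.2370) + 4.49 × 0.2370 = 4.852 + 1.064 = 5.916 mg/L.
DO = C_s − D = 8.96 − 5.916 = 3.044 mg/L.

DO ≈ 3.04 mg/L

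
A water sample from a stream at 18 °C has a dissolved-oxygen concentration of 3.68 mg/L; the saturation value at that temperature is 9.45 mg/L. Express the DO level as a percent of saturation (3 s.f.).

% saturation = C/C_s × 100 = 3.68/9.45 × 100 = 38.9 %.

38.9 % saturation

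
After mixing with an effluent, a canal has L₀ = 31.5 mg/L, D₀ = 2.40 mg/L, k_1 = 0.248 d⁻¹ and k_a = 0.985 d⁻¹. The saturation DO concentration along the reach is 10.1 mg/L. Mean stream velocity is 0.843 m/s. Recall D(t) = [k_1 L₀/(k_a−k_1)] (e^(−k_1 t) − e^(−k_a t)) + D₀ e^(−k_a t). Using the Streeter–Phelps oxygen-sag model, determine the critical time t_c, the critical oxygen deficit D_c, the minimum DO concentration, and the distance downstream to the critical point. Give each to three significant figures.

With k_a/k_1 = 3.972 and 1 − D₀(k_a−k_1)/(k_1 L₀) = 0.7736,
t_c = ln(3.972 × 0.7736) / (0.985 − 0.248) = ln(3.072) / 0.7370 = 1.122/0.7370 = 1.523 d.
L(t_c) = L₀ e^(−k_1 t_c) = 31.5 × 0.6854 = 21.59 mg/L, and at the critical point k_a D_c = k_1 L, so D_c = (0.248/0.985) × 21.59 = 5.436 mg/L.
Minimum DO = C_s − D_c = 10.1 − 5.436 = 4.664 mg/L.
x_c = v t_c = 0.843 m/s × 1.523 d × 86400 s/d = 110900 m ≈ 111 km.

t_c ≈ 1.52 d; D_c ≈ 5.44 mg/L; min DO ≈ 4.66 mg/L; x_c ≈ 111 km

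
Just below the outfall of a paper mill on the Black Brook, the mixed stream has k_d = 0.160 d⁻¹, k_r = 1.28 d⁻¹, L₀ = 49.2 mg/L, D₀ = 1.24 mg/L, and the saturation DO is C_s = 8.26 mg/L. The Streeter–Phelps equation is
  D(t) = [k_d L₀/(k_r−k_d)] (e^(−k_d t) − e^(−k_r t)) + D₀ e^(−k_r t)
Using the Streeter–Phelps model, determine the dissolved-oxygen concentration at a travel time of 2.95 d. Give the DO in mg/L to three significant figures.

k_d L₀/(k_r−k_d) = 0.160×49.2/(1.28−0.160) = 7.872/1.120 = 7.029 mg/L.
e^(−k_d t) = e^(−0.160×2.950) = 0.6238; e^(−k_r t) = e^(−1.28×2.950) = 0.02291.
D = 7.029 × (0.6238 − 0.02291) + 1.24 × 0.02291 = 4.223 + 0.02841 = 4.251 mg/L.
DO = C_s − D = 8.26 − 4.251 = 4.009 mg/L.

DO ≈ 4.01 mg/L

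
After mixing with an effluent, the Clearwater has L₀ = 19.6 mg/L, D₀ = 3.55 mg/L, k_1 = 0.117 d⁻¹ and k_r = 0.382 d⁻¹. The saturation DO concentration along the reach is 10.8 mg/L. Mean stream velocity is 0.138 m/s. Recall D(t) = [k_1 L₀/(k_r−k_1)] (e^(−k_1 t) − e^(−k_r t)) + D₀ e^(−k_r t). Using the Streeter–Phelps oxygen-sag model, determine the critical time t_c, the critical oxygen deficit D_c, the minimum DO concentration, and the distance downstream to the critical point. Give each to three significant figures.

t_c ≈ 2.47 d; D_c ≈ 4.50 mg/L; min DO ≈ 6.30 mg/L; x_c ≈ 29.5 km

t_c = [1/(k_r−k_1)] ln[(k_r/k_1)(1 − D₀(k_r−k_1)/(k_1 L₀))]
= [1/(0.382−0.117)] ln[(0.382/0.117)(1 − 3.55×0.2650/(0.117×19.6))]
= (1/0.2650) ln[3.265 × 0.5898] = 3.774 × ln(1.926) = 3.774 × 0.6552 = 2.473 d.
L(t_c) = L₀ e^(−k_1 t_c) = 19.6 × 0.7488 = 14.68 mg/L, and at the critical point k_r D_c = k_1 L, so D_c = (0.117/0.382) × 14.68 = 4.495 mg/L.
Minimum DO = C_s − D_c = 10.8 − 4.495 = 6.305 mg/L.
x_c = v t_c = 0.138 m/s × 2.473 d × 86400 s/d = 29480 m ≈ 29.5 km.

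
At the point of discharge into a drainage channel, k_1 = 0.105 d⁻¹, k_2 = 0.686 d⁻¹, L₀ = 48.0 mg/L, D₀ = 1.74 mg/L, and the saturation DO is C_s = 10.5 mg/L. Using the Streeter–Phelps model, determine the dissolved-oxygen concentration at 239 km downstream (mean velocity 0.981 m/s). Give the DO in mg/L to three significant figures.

DO ≈ 5.05 mg/L

Travel time t = x/v = 239 km / (0.981 m/s) = 239000 m / 0.981 m/s = 243600 s = 2.820 d.
k_1 L₀/(k_2−k_1) = 0.105×48.0/(0.686−0.105) = 5.040/0.5810 = 8.675 mg/L.
e^(−k_1 t) = e^(−0.105×2.820) = 0.7437; e^(−k_2 t) = e^(−0.686×2.820) = 0.1445.
D = 8.675 × (0.7437 − 0.1445) + 1.74 × 0.1445 = 5.198 + 0.2515 = 5.449 mg/L.
DO = C_s − D = 10.5 − 5.449 = 5.051 mg/L.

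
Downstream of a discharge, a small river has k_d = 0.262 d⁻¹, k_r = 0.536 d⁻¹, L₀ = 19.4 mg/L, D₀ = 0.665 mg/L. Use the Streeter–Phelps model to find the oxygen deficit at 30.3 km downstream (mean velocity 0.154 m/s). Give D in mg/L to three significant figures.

Travel time t = x/v = 30.3 km / (0.154 m/s) = 30300 m / 0.154 m/s = 196800 s = 2.277 d.
k_d L₀/(k_r−k_d) = 0.262×19.4/(0.536−0.262) = 5.083/0.2740 = 18.55 mg/L.
e^(−k_d t) = e^(−0.262×2.277) = 0.5507; e^(−k_r t) = e^(−0.536×2.277) = 0.2951.
D = 18.55 × (0.5507 − 0.2951) + 0.665 × 0.2951 = 4.742 + 0.1962 = 4.938 mg/L.

D ≈ 4.94 mg/L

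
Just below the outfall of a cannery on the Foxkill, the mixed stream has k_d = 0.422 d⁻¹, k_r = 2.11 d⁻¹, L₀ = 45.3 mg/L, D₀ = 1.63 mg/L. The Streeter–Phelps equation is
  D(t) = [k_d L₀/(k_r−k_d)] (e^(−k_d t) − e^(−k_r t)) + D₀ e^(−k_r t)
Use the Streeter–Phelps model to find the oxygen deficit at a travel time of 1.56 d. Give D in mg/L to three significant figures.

k_d L₀/(k_r−k_d) = 0.422×45.3/(2.11−0.422) = 19.12/1.688 = 11.32 mg/L.
e^(−k_d t) = e^(−0.422×1.560) = 0.5177; e^(−k_r t) = e^(−2.11×1.560) = 0.03719.
D = 11.32 × (0.5177 − 0.03719) + 1.63 × 0.03719 = 5.442 + 0.06063 = 5.503 mg/L.

D ≈ 5.50 mg/L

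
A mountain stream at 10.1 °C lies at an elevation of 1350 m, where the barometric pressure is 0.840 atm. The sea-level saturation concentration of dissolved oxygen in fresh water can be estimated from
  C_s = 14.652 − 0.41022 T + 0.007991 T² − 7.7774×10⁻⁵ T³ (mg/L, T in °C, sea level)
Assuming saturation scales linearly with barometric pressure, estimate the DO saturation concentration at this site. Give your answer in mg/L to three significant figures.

C_s ≈ 9.44 mg/L

At sea level: C_s = 14.652 − 0.41022×10.1 + 0.007991×10.1² − 7.7774×10⁻⁵×10.1³ = 11.24 mg/L.
Pressure correction: C_s' = 11.24 × 0.840 = 9.445 mg/L.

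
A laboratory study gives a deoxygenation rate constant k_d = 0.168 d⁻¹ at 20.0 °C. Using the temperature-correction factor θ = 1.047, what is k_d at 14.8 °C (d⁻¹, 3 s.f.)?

k_d(T₂) = k_d(T₁) · θ^(T₂−T₁) = 0.168 × 1.047^(14.8−20.0)
= 0.168 × 1.047^-5.20 = 0.168 × 0.7875 = 0.1323 d⁻¹.

k_d ≈ 0.132 d⁻¹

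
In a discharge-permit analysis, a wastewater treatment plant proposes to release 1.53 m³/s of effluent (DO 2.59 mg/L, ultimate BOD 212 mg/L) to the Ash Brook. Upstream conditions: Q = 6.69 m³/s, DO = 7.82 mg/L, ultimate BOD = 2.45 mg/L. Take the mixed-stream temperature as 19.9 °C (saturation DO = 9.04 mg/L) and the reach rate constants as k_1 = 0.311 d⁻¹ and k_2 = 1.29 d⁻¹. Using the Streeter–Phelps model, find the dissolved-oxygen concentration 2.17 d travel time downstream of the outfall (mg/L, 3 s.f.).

DO ≈ 3.00 mg/L

Mixed DO = (6.69×7.82 + 1.53×2.59)/(6.69+1.53) = 56.28/8.220 = 6.847 mg/L.
Mixed L₀ = (6.69×2.45 + 1.53×212)/(8.220) = 340.8/8.220 = 41.45 mg/L.
Initial deficit D₀ = C_s − DO₀ = 9.04 − 6.847 = 2.193 mg/L.
D(2.17) = [0.311×41.45/(1.29−0.311)](e^(−0.311×2.17) − e^(−1.29×2.17)) + 2.193 e^(−1.29×2.17)
= 13.17 × (0.5092 − 0.06085) + 2.193 × 0.06085 = 6.038 mg/L.
DO = 9.04 − 6.038 = 3.002 mg/L.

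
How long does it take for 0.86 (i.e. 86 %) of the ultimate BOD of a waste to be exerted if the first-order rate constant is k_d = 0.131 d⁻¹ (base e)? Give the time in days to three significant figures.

y/L₀ = 1 − e^(−k_d t) = 0.86 ⇒ e^(−k_d t) = 0.140
t = −ln(0.140) / 0.131 = 1.966 / 0.131 = 15.01 d.

t ≈ 15.0 d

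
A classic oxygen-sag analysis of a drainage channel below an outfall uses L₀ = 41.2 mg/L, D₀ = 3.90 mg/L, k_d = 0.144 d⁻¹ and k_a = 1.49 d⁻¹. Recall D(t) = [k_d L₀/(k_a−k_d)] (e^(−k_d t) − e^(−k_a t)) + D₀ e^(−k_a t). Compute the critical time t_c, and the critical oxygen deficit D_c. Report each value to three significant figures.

t_c = [1/(k_a−k_d)] ln[(k_a/k_d)(1 − D₀(k_a−k_d)/(k_d L₀))]
= [1/(1.49−0.144)] ln[(1.49/0.144)(1 − 3.90×1.346/(0.144×41.2))]
= (1/1.346) ln[10.35 × 0.1152] = 0.7429 × ln(1.192) = 0.7429 × 0.1755 = 0.1304 d.
D_c = (k_d/k_a) L₀ e^(−k_d t_c) = (0.144/1.49) × 41.2 × e^(−0.144×0.1304) = 0.09664 × 41.2 × 0.9814 = 3.908 mg/L.

t_c ≈ 0.130 d; D_c ≈ 3.91 mg/L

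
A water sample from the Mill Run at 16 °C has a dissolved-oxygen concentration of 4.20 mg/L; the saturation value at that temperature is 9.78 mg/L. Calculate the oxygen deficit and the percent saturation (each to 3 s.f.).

D = C_s − C = 9.78 − 4.20 = 5.58 mg/L.
% saturation = 4.20/9.78 × 100 = 42.9 %.

D ≈ 5.58 mg/L; 42.9 % saturation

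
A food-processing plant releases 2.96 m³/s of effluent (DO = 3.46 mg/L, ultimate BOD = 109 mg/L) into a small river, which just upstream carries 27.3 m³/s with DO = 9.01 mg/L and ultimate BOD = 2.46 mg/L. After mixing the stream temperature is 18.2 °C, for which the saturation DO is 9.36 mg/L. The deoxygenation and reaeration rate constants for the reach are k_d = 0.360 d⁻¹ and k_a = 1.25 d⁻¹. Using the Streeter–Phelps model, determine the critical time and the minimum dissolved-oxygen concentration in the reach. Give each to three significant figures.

t_c ≈ 1.19 d; minimum DO ≈ 6.94 mg/L

Mixed DO = (27.3×9.01 + 2.96×3.46)/(27.3+2.96) = 256.2/30.26 = 8.467 mg/L.
Mixed L₀ = (27.3×2.46 + 2.96×109)/(30.26) = 389.8/30.26 = 12.88 mg/L.
Initial deficit D₀ = C_s − DO₀ = 9.36 − 8.467 = 0.8929 mg/L.
t_c = (1/0.8900) ln[(1.25/0.360)(1 − 0.8929×0.8900/(0.360×12.88))] = 1.124 × ln(2.877) = 1.187 d.
D_c = (0.360/1.25) × 12.88 × e^(−0.360×1.187) = 0.2880 × 12.88 × 0.6522 = 2.419 mg/L.
Minimum DO = 9.36 − 2.419 = 6.941 mg/L.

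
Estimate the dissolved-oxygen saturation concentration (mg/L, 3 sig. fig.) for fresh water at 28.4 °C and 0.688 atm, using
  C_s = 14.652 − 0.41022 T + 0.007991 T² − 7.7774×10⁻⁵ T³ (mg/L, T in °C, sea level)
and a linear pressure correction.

At sea level: C_s = 14.652 − 0.41022×28.4 + 0.007991×28.4² − 7.7774×10⁻⁵×28.4³ = 7.665 mg/L.
Pressure correction: C_s' = 7.665 × 0.688 = 5.274 mg/L.

C_s ≈ 5.27 mg/L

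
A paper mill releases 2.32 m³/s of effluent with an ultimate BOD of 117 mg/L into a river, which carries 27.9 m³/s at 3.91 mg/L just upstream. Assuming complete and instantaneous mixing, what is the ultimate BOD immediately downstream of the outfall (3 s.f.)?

12.6 mg/L

Flow-weighted mixing: C = (Q_r C_r + Q_w C_w)/(Q_r + Q_w)
= (27.9×3.91 + 2.32×117)/(27.9 + 2.32) = 380.5/30.22 = 12.59 mg/L.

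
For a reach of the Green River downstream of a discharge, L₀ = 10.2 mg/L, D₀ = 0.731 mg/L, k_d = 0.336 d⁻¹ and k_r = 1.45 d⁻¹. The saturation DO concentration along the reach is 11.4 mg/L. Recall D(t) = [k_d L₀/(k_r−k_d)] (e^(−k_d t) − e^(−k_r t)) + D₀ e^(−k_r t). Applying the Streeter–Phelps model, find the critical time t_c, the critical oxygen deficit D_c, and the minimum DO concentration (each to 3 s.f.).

With k_r/k_d = 4.315 and 1 − D₀(k_r−k_d)/(k_d L₀) = 0.7624,
t_c = ln(4.315 × 0.7624) / (1.45 − 0.336) = ln(3.290) / 1.114 = 1.191/1.114 = 1.069 d.
L(t_c) = L₀ e^(−k_d t_c) = 10.2 × 0.6982 = 7.122 mg/L, and at the critical point k_r D_c = k_d L, so D_c = (0.336/1.45) × 7.122 = 1.650 mg/L.
Minimum DO = C_s − D_c = 11.4 − 1.650 = 9.750 mg/L.

t_c ≈ 1.07 d; D_c ≈ 1.65 mg/L; min DO ≈ 9.75 mg/L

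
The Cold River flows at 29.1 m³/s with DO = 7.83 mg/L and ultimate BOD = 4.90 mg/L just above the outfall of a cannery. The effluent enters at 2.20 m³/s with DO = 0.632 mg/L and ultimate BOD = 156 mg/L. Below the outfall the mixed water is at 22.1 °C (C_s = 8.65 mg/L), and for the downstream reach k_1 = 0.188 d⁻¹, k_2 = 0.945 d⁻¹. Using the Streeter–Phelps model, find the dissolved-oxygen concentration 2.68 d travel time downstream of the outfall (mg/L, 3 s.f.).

Mixed DO = (29.1×7.83 + 2.20×0.632)/(29.1+2.20) = 229.2/31.30 = 7.324 mg/L.
Mixed L₀ = (29.1×4.90 + 2.20×156)/(31.30) = 485.8/31.30 = 15.52 mg/L.
Initial deficit D₀ = C_s − DO₀ = 8.65 − 7.324 = 1.326 mg/L.
D(2.68) = [0.188×15.52/(0.945−0.188)](e^(−0.188×2.68) − e^(−0.945×2.68)) + 1.326 e^(−0.945×2.68)
= 3.854 × (0.6042 − 0.07945) + 1.326 × 0.07945 = 2.128 mg/L.
DO = 8.65 − 2.128 = 6.522 mg/L.

DO ≈ 6.52 mg/L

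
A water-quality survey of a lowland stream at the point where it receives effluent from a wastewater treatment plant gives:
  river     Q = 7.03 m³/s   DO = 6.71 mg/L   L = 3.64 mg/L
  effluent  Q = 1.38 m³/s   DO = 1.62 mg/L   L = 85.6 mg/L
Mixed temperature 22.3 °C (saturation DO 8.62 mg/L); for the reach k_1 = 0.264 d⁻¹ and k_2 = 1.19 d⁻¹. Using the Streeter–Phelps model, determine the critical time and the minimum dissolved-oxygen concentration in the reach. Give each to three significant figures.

t_c ≈ 0.731 d; minimum DO ≈ 5.49 mg/L

Mixed DO = (7.03×6.71 + 1.38×1.62)/(7.03+1.38) = 49.41/8.410 = 5.875 mg/L.
Mixed L₀ = (7.03×3.64 + 1.38×85.6)/(8.410) = 143.7/8.410 = 17.09 mg/L.
Initial deficit D₀ = C_s − DO₀ = 8.62 − 5.875 = 2.745 mg/L.
t_c = (1/0.9260) ln[(1.19/0.264)(1 − 2.745×0.9260/(0.264×17.09))] = 1.080 × ln(1.968) = 0.7309 d.
D_c = (0.264/1.19) × 17.09 × e^(−0.264×0.7309) = 0.2218 × 17.09 × 0.8245 = 3.126 mg/L.
Minimum DO = 8.62 − 3.126 = 5.494 mg/L.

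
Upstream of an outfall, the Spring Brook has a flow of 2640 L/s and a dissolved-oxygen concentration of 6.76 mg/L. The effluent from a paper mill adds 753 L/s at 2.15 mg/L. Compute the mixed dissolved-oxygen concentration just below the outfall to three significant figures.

5.74 mg/L

Flow-weighted mixing: C = (Q_r C_r + Q_w C_w)/(Q_r + Q_w)
= (2640×6.76 + 753×2.15)/(2640 + 753) = 19470/3393 = 5.737 mg/L.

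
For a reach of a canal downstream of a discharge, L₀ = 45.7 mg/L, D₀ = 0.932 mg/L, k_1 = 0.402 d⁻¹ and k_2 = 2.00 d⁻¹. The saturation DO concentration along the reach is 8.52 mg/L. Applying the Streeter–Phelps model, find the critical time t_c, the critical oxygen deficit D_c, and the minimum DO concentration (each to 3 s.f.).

t_c ≈ 0.951 d; D_c ≈ 6.27 mg/L; min DO ≈ 2.25 mg/L

At the critical point dD/dt = 0, so k_1 L₀ e^(−k_1 t) = k_2 D. Substituting D(t) from the Streeter–Phelps equation and solving for t gives
t_c = ln[(k_2/k_1)(1 − D₀(k_2−k_1)/(k_1 L₀))] / (k_2−k_1).
Here k_2−k_1 = 1.598 d⁻¹ and 1 − D₀(k_2−k_1)/(k_1 L₀) = 1 − 0.932×1.598/(0.402×45.7) = 0.9189, so
t_c = ln(4.975 × 0.9189) / 1.598 = 1.520 / 1.598 = 0.9511 d.
D_c = (k_1/k_2) L₀ e^(−k_1 t_c) = (0.402/2.00) × 45.7 × e^(−0.402×0.9511) = 0.2010 × 45.7 × 0.6823 = 6.267 mg/L.
Minimum DO = C_s − D_c = 8.52 − 6.267 = 2.253 mg/L.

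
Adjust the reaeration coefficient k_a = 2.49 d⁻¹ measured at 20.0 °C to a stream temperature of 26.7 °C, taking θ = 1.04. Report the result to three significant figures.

k_a ≈ 3.24 d⁻¹

k_a(T₂) = k_a(T₁) · θ^(T₂−T₁) = 2.49 × 1.04^(26.7−20.0)
= 2.49 × 1.04^6.70 = 2.49 × 1.301 = 3.238 d⁻¹.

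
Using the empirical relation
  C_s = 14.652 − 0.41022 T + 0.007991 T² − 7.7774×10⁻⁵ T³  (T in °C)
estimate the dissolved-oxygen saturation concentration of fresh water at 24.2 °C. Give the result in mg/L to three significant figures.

C_s = 14.652 − 0.41022×24.2 + 0.007991×24.2² − 7.7774×10⁻⁵×24.2³ = 8.302 mg/L.

C_s ≈ 8.30 mg/L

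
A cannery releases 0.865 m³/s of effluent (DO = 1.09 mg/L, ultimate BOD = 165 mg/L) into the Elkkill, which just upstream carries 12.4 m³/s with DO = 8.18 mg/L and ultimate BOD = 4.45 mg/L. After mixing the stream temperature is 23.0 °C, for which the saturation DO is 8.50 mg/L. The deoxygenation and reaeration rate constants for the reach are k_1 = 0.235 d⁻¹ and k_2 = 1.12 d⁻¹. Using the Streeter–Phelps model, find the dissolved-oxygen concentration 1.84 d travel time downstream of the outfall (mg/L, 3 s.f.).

Mixed DO = (12.4×8.18 + 0.865×1.09)/(12.4+0.865) = 102.4/13.27 = 7.718 mg/L.
Mixed L₀ = (12.4×4.45 + 0.865×165)/(13.27) = 197.9/13.27 = 14.92 mg/L.
Initial deficit D₀ = C_s − DO₀ = 8.50 − 7.718 = 0.7823 mg/L.
D(1.84) = [0.235×14.92/(1.12−0.235)](e^(−0.235×1.84) − e^(−1.12×1.84)) + 0.7823 e^(−1.12×1.84)
= 3.962 × (0.6489 − 0.1274) + 0.7823 × 0.1274 = 2.166 mg/L.
DO = 8.50 − 2.166 = 6.334 mg/L.

DO ≈ 6.33 mg/L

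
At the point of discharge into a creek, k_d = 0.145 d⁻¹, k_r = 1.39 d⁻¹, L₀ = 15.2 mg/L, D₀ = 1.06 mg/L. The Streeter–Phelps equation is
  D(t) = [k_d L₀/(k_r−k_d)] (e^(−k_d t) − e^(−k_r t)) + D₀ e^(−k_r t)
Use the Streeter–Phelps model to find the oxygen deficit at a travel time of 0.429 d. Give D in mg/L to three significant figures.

D ≈ 1.27 mg/L

k_d L₀/(k_r−k_d) = 0.145×15.2/(1.39−0.145) = 2.204/1.245 = 1.770 mg/L.
e^(−k_d t) = e^(−0.145×0.4290) = 0.9397; e^(−k_r t) = e^(−1.39×0.4290) = 0.5508.
D = 1.770 × (0.9397 − 0.5508) + 1.06 × 0.5508 = 0.6884 + 0.5839 = 1.272 mg/L.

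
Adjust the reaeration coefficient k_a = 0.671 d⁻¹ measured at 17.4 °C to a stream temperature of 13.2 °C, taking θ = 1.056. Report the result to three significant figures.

k_a ≈ 0.534 d⁻¹

k_a(T₂) = k_a(T₁) · θ^(T₂−T₁) = 0.671 × 1.056^(13.2−17.4)
= 0.671 × 1.056^-4.20 = 0.671 × 0.7954 = 0.5337 d⁻¹.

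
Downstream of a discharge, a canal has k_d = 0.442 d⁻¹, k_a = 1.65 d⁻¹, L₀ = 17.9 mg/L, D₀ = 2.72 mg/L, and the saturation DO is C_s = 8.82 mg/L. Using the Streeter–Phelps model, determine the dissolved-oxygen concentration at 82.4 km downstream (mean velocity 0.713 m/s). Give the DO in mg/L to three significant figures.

Travel time t = x/v = 82.4 km / (0.713 m/s) = 82400 m / 0.713 m/s = 115600 s = 1.338 d.
k_d L₀/(k_a−k_d) = 0.442×17.9/(1.65−0.442) = 7.912/1.208 = 6.550 mg/L.
e^(−k_d t) = e^(−0.442×1.338) = 0.5537; e^(−k_a t) = e^(−1.65×1.338) = 0.1100.
D = 6.550 × (0.5537 − 0.1100) + 2.72 × 0.1100 = 2.906 + 0.2993 = 3.205 mg/L.
DO = C_s − D = 8.82 − 3.205 = 5.615 mg/L.

DO ≈ 5.62 mg/L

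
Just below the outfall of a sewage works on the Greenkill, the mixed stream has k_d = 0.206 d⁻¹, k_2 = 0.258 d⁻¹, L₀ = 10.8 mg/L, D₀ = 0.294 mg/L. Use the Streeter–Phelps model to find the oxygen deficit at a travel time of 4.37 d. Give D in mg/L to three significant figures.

k_d L₀/(k_2−k_d) = 0.206×10.8/(0.258−0.206) = 2.225/0.05200 = 42.78 mg/L.
e^(−k_d t) = e^(−0.206×4.370) = 0.4065; e^(−k_2 t) = e^(−0.258×4.370) = 0.3239.
D = 42.78 × (0.4065 − 0.3239) + 0.294 × 0.3239 = 3.535 + 0.09521 = 3.630 mg/L.

D ≈ 3.63 mg/L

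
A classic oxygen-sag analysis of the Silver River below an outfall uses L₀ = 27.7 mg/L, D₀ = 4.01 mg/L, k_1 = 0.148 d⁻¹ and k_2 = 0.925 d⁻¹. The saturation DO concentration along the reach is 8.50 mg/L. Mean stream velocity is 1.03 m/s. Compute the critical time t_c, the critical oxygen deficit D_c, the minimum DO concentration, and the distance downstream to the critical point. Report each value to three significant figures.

With k_2/k_1 = 6.250 and 1 − D₀(k_2−k_1)/(k_1 L₀) = 0.2400,
t_c = ln(6.250 × 0.2400) / (0.925 − 0.148) = ln(1.500) / 0.7770 = 0.4054/0.7770 = 0.5217 d.
D_c = (k_1/k_2) L₀ e^(−k_1 t_c) = (0.148/0.925) × 27.7 × e^(−0.148×0.5217) = 0.1600 × 27.7 × 0.9257 = 4.103 mg/L.
Minimum DO = C_s − D_c = 8.50 − 4.103 = 4.397 mg/L.
x_c = v t_c = 1.03 m/s × 0.5217 d × 86400 s/d = 46430 m ≈ 46.4 km.

t_c ≈ 0.522 d; D_c ≈ 4.10 mg/L; min DO ≈ 4.40 mg/L; x_c ≈ 46.4 km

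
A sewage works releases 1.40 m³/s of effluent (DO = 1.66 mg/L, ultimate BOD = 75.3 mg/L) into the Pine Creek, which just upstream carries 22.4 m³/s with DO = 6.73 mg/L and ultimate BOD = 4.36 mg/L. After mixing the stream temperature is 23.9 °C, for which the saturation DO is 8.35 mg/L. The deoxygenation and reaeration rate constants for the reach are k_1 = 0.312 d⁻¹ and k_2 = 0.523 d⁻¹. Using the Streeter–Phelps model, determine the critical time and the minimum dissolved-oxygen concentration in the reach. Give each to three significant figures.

t_c ≈ 1.67 d; minimum DO ≈ 5.32 mg/L

Mixed DO = (22.4×6.73 + 1.40×1.66)/(22.4+1.40) = 153.1/23.80 = 6.432 mg/L.
Mixed L₀ = (22.4×4.36 + 1.40×75.3)/(23.80) = 203.1/23.80 = 8.533 mg/L.
Initial deficit D₀ = C_s − DO₀ = 8.35 − 6.432 = 1.918 mg/L.
t_c = (1/0.2110) ln[(0.523/0.312)(1 − 1.918×0.2110/(0.312×8.533))] = 4.739 × ln(1.421) = 1.667 d.
D_c = (0.312/0.523) × 8.533 × e^(−0.312×1.667) = 0.5966 × 8.533 × 0.5945 = 3.026 mg/L.
Minimum DO = 8.35 − 3.026 = 5.324 mg/L.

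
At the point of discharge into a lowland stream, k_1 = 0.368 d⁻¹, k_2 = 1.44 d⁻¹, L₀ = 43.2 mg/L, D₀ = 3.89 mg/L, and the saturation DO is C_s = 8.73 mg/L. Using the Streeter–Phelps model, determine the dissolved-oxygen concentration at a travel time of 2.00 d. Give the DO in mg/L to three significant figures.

k_1 L₀/(k_2−k_1) = 0.368×43.2/(1.44−0.368) = 15.90/1.072 = 14.83 mg/L.
e^(−k_1 t) = e^(−0.368×2.000) = 0.4790; e^(−k_2 t) = e^(−1.44×2.000) = 0.05613.
D = 14.83 × (0.4790 − 0.05613) + 3.89 × 0.05613 = 6.271 + 0.2184 = 6.490 mg/L.
DO = C_s − D = 8.73 − 6.490 = 2.240 mg/L.

DO ≈ 2.24 mg/L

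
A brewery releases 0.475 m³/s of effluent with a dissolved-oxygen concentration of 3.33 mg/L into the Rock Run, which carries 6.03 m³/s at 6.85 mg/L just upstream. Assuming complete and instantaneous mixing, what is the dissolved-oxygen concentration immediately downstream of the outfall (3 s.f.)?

Flow-weighted mixing: C = (Q_r C_r + Q_w C_w)/(Q_r + Q_w)
= (6.03×6.85 + 0.475×3.33)/(6.03 + 0.475) = 42.89/6.505 = 6.593 mg/L.

6.59 mg/L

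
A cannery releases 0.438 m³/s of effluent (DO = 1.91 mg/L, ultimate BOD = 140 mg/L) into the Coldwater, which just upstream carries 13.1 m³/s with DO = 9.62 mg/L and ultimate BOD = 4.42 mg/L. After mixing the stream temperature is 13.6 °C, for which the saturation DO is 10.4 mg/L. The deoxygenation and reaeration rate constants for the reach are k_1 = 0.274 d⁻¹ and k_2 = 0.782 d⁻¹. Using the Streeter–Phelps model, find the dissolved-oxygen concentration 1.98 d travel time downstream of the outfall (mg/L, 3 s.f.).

DO ≈ 8.43 mg/L

Mixed DO = (13.1×9.62 + 0.438×1.91)/(13.1+0.438) = 126.9/13.54 = 9.371 mg/L.
Mixed L₀ = (13.1×4.42 + 0.438×140)/(13.54) = 119.2/13.54 = 8.806 mg/L.
Initial deficit D₀ = C_s − DO₀ = 10.4 − 9.371 = 1.029 mg/L.
D(1.98) = [0.274×8.806/(0.782−0.274)](e^(−0.274×1.98) − e^(−0.782×1.98)) + 1.029 e^(−0.782×1.98)
= 4.750 × (0.5813 − 0.2126) + 1.029 × 0.2126 = 1.970 mg/L.
DO = 10.4 − 1.970 = 8.430 mg/L.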